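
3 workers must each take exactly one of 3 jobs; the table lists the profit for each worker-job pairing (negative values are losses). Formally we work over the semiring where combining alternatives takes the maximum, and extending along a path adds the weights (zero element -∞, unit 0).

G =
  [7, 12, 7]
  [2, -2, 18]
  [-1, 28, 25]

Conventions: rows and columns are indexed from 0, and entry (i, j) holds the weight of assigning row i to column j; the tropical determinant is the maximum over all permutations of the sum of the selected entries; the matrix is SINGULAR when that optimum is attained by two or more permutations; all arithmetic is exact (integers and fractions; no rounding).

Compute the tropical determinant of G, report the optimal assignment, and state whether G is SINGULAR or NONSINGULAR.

σ = (0, 1, 2): 7 + (-2) + 25 = 30
σ = (0, 2, 1): 7 + 18 + 28 = 53
σ = (1, 0, 2): 12 + 2 + 25 = 39
σ = (1, 2, 0): 12 + 18 + (-1) = 29
σ = (2, 0, 1): 7 + 2 + 28 = 37
σ = (2, 1, 0): 7 + (-2) + (-1) = 4
Optimal value attained by: σ = (0, 2, 1).
Answer: det⊕(G) = 53; verdict: NONSINGULAR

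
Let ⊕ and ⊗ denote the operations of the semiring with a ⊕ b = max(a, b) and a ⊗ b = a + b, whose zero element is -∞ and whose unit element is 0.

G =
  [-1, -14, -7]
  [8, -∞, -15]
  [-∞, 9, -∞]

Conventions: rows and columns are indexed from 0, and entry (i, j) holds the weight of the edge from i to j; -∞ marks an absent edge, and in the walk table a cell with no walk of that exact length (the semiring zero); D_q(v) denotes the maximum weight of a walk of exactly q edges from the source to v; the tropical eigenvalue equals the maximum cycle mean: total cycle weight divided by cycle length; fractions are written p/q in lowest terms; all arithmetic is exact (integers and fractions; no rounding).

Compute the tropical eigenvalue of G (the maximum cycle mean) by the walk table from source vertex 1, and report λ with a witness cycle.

q=0: [-∞, 0, -∞]
q=1: [8, -∞, -15]
q=2: [7, -6, 1]
q=3: [6, 10, 0]
Optimal cycle mean attained by: cycle 0->2->1->0, total (-7) + 9 + 8, length 3.
Answer: λ = 10/3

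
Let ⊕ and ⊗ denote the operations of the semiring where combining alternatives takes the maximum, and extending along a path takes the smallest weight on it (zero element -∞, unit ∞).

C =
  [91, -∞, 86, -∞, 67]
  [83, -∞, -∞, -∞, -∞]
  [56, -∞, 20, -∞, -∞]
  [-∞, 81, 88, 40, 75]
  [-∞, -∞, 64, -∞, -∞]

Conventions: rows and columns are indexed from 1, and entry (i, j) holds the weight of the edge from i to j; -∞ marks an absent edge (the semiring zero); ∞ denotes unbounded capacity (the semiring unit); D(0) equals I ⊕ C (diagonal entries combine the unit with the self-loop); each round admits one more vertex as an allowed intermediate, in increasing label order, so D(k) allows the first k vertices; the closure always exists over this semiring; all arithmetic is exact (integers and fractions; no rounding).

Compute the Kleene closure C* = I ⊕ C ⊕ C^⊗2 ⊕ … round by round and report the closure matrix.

D(0):
  [∞, -∞, 86, -∞, 67]
  [83, ∞, -∞, -∞, -∞]
  [56, -∞, ∞, -∞, -∞]
  [-∞, 81, 88, ∞, 75]
  [-∞, -∞, 64, -∞, ∞]
D(1):
  [∞, -∞, 86, -∞, 67]
  [83, ∞, 83, -∞, 67]
  [56, -∞, ∞, -∞, 56]
  [-∞, 81, 88, ∞, 75]
  [-∞, -∞, 64, -∞, ∞]
D(2):
  [∞, -∞, 86, -∞, 67]
  [83, ∞, 83, -∞, 67]
  [56, -∞, ∞, -∞, 56]
  [81, 81, 88, ∞, 75]
  [-∞, -∞, 64, -∞, ∞]
D(3):
  [∞, -∞, 86, -∞, 67]
  [83, ∞, 83, -∞, 67]
  [56, -∞, ∞, -∞, 56]
  [81, 81, 88, ∞, 75]
  [56, -∞, 64, -∞, ∞]
D(4):
  [∞, -∞, 86, -∞, 67]
  [83, ∞, 83, -∞, 67]
  [56, -∞, ∞, -∞, 56]
  [81, 81, 88, ∞, 75]
  [56, -∞, 64, -∞, ∞]
D(5):
  [∞, -∞, 86, -∞, 67]
  [83, ∞, 83, -∞, 67]
  [56, -∞, ∞, -∞, 56]
  [81, 81, 88, ∞, 75]
  [56, -∞, 64, -∞, ∞]
Answer: C* = [[∞, -∞, 86, -∞, 67], [83, ∞, 83, -∞, 67], [56, -∞, ∞, -∞, 56], [81, 81, 88, ∞, 75], [56, -∞, 64, -∞, ∞]]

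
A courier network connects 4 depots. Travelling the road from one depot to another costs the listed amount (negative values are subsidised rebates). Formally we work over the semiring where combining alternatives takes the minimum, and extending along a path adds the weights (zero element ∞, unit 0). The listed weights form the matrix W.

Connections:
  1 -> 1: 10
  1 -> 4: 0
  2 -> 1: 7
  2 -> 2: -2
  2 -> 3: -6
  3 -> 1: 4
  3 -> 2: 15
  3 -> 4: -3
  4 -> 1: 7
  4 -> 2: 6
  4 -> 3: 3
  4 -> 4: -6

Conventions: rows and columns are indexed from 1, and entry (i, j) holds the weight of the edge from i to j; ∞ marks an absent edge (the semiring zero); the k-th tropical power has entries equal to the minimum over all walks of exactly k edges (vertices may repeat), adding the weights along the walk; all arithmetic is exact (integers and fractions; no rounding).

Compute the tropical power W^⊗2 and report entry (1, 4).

W^⊗2:
  [7, 6, 3, -6]
  [-2, -4, -8, -9]
  [4, 3, 0, -9]
  [1, 0, -3, -12]
Key observation: the optimum is the walk 1->4->4, with weight 0 + (-6) = -6.
Optimal value attained by: walk 1->4->4.
Answer: (W^⊗2)[1][4] = -6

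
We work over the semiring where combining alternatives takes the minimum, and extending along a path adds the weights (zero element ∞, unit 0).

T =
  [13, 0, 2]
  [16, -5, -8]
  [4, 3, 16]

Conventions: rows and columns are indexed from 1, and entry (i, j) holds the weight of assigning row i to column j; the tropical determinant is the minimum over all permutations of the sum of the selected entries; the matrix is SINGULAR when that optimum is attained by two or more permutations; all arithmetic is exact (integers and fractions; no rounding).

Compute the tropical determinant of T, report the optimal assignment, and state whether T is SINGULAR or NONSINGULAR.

σ = (1, 2, 3): 13 + (-5) + 16 = 24
σ = (1, 3, 2): 13 + (-8) + 3 = 8
σ = (2, 1, 3): 0 + 16 + 16 = 32
σ = (2, 3, 1): 0 + (-8) + 4 = -4
σ = (3, 1, 2): 2 + 16 + 3 = 21
σ = (3, 2, 1): 2 + (-5) + 4 = 1
Optimal value attained by: σ = (2, 3, 1).
Answer: det⊕(T) = -4; verdict: NONSINGULAR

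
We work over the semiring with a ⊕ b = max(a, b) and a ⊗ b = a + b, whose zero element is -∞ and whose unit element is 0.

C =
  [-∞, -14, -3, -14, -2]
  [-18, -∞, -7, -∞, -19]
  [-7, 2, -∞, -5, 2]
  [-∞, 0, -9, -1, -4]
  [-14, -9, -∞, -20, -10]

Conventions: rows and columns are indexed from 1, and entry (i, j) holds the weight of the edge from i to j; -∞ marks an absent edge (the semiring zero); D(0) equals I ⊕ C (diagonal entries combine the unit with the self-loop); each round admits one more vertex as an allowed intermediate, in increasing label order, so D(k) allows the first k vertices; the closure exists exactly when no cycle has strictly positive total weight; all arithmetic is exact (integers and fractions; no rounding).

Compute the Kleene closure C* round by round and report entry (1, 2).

D(0):
  [0, -14, -3, -14, -2]
  [-18, 0, -7, -∞, -19]
  [-7, 2, 0, -5, 2]
  [-∞, 0, -9, 0, -4]
  [-14, -9, -∞, -20, 0]
D(1):
  [0, -14, -3, -14, -2]
  [-18, 0, -7, -32, -19]
  [-7, 2, 0, -5, 2]
  [-∞, 0, -9, 0, -4]
  [-14, -9, -17, -20, 0]
D(2):
  [0, -14, -3, -14, -2]
  [-18, 0, -7, -32, -19]
  [-7, 2, 0, -5, 2]
  [-18, 0, -7, 0, -4]
  [-14, -9, -16, -20, 0]
D(3):
  [0, -1, -3, -8, -1]
  [-14, 0, -7, -12, -5]
  [-7, 2, 0, -5, 2]
  [-14, 0, -7, 0, -4]
  [-14, -9, -16, -20, 0]
D(4):
  [0, -1, -3, -8, -1]
  [-14, 0, -7, -12, -5]
  [-7, 2, 0, -5, 2]
  [-14, 0, -7, 0, -4]
  [-14, -9, -16, -20, 0]
D(5):
  [0, -1, -3, -8, -1]
  [-14, 0, -7, -12, -5]
  [-7, 2, 0, -5, 2]
  [-14, 0, -7, 0, -4]
  [-14, -9, -16, -20, 0]
Answer: C*[1][2] = -1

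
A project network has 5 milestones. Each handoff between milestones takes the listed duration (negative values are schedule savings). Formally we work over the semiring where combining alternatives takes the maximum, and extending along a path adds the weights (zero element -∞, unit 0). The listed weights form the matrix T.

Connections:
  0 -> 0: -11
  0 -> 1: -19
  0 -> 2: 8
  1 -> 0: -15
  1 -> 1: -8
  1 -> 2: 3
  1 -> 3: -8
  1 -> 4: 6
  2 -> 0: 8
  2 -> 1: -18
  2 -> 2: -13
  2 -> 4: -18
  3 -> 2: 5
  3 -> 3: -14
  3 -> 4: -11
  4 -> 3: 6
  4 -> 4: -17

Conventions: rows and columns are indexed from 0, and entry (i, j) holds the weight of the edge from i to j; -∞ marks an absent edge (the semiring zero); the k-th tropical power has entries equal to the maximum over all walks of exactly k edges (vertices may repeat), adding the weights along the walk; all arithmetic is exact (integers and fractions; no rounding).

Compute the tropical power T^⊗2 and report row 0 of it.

T^⊗2:
  [16, -10, -3, -27, -10]
  [11, -15, -3, 12, -2]
  [-3, -11, 16, -12, -12]
  [13, -13, -8, -5, -13]
  [-∞, -∞, 11, -8, -5]
Answer: row 0 of T^⊗2 = [16, -10, -3, -27, -10]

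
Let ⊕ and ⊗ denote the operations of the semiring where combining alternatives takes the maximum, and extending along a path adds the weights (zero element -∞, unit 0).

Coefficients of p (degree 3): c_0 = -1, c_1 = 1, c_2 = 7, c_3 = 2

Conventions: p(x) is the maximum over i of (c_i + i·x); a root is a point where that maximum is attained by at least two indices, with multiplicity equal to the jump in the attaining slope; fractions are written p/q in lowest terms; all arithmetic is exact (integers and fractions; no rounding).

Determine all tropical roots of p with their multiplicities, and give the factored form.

hull edge (i=0, c=-1) to (i=2, c=7): slope 4, span 2
hull edge (i=2, c=7) to (i=3, c=2): slope -5, span 1
Factored form: p(x) = 2 ⊗ (x ⊕ (-4)) ⊗ (x ⊕ (-4)) ⊗ (x ⊕ 5)
Answer: roots = -4 (mult 2), 5 (mult 1)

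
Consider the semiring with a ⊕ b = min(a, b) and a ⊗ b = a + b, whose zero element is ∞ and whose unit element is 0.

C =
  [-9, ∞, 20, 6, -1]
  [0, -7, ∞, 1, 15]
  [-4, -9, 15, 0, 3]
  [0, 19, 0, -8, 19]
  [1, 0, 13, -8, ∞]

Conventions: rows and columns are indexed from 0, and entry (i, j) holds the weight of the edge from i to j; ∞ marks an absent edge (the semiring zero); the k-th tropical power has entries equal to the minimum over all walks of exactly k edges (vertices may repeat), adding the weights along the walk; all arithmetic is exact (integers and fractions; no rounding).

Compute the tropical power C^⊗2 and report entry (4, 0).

C^⊗2:
  [-18, -1, 6, -9, -10]
  [-9, -14, 1, -7, -1]
  [-13, -16, 0, -8, -5]
  [-9, -9, -8, -16, -1]
  [-8, -7, -8, -16, 0]
Key observation: the optimum is the walk 4->0->0, with weight 1 + (-9) = -8.
Optimal value attained by: walk 4->0->0.
Answer: (C^⊗2)[4][0] = -8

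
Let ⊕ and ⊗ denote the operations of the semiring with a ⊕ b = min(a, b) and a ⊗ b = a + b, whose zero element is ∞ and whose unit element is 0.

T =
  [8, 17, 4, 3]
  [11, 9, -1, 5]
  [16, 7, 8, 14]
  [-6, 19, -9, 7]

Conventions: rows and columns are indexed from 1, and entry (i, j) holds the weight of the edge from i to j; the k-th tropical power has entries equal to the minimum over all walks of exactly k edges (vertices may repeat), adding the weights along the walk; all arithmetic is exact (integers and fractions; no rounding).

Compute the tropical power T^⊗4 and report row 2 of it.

T^⊗2:
  [-3, 11, -6, 10]
  [-1, 6, -4, 12]
  [8, 15, 5, 12]
  [1, -2, -2, -3]
T^⊗3:
  [4, 1, 1, 0]
  [6, 3, 3, 2]
  [6, 12, 3, 11]
  [-9, 5, -12, 3]
T^⊗4:
  [-6, 8, -9, 6]
  [-4, 10, -7, 8]
  [5, 10, 2, 9]
  [-3, -5, -6, -6]
Answer: row 2 of T^⊗4 = [-4, 10, -7, 8]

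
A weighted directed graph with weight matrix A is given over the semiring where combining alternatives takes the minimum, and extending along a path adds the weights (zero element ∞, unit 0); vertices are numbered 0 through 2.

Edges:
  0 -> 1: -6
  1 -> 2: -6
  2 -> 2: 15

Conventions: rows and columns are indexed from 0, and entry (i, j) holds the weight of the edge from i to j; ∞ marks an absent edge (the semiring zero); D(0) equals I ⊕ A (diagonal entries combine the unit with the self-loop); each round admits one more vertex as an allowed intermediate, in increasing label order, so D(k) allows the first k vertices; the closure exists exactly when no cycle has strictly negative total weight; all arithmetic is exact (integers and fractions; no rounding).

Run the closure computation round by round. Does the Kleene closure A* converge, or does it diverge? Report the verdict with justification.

D(0):
  [0, -6, ∞]
  [∞, 0, -6]
  [∞, ∞, 0]
D(1):
  [0, -6, ∞]
  [∞, 0, -6]
  [∞, ∞, 0]
D(2):
  [0, -6, -12]
  [∞, 0, -6]
  [∞, ∞, 0]
D(3):
  [0, -6, -12]
  [∞, 0, -6]
  [∞, ∞, 0]
Key observation: every diagonal entry stays at the unit through all rounds, so no improving cycle exists.
Answer: CONVERGES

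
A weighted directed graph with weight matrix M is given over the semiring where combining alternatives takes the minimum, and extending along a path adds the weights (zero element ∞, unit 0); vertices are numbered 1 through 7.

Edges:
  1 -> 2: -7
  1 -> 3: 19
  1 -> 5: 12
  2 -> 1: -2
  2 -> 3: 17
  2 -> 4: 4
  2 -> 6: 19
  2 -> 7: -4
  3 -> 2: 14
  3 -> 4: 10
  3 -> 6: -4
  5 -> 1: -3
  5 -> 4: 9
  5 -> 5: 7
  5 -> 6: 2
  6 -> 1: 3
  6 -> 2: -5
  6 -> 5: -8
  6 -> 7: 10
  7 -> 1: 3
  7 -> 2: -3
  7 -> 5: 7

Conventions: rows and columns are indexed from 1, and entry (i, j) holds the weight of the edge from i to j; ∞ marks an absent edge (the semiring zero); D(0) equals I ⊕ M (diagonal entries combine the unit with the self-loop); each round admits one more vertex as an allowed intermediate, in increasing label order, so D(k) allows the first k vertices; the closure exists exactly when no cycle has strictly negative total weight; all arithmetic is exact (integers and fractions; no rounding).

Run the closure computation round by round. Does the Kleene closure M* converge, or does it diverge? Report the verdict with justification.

D(0):
  [0, -7, 19, ∞, 12, ∞, ∞]
  [-2, 0, 17, 4, ∞, 19, -4]
  [∞, 14, 0, 10, ∞, -4, ∞]
  [∞, ∞, ∞, 0, ∞, ∞, ∞]
  [-3, ∞, ∞, 9, 0, 2, ∞]
  [3, -5, ∞, ∞, -8, 0, 10]
  [3, -3, ∞, ∞, 7, ∞, 0]
Detection: at round 1, diagonal entry (2, 2) turns strictly negative.
Key observation: the cycle 2->1->2 has total weight (-2) + (-7), which is strictly negative.
Answer: DIVERGES — negative cycle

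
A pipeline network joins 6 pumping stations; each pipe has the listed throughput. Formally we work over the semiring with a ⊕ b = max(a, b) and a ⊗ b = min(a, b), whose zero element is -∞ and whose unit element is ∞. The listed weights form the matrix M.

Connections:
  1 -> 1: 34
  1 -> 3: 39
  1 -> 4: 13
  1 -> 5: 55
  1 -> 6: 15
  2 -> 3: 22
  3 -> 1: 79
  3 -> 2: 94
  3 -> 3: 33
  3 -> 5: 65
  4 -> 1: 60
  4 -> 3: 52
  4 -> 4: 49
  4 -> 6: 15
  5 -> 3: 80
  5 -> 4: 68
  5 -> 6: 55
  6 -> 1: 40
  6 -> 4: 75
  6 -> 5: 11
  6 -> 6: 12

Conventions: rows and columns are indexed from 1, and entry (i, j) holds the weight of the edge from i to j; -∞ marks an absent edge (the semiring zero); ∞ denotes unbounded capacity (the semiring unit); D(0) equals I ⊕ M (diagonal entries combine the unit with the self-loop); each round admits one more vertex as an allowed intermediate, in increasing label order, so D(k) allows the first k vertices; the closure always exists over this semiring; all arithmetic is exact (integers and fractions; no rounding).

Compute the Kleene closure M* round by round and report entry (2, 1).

D(0):
  [∞, -∞, 39, 13, 55, 15]
  [-∞, ∞, 22, -∞, -∞, -∞]
  [79, 94, ∞, -∞, 65, -∞]
  [60, -∞, 52, ∞, -∞, 15]
  [-∞, -∞, 80, 68, ∞, 55]
  [40, -∞, -∞, 75, 11, ∞]
D(1):
  [∞, -∞, 39, 13, 55, 15]
  [-∞, ∞, 22, -∞, -∞, -∞]
  [79, 94, ∞, 13, 65, 15]
  [60, -∞, 52, ∞, 55, 15]
  [-∞, -∞, 80, 68, ∞, 55]
  [40, -∞, 39, 75, 40, ∞]
D(2):
  [∞, -∞, 39, 13, 55, 15]
  [-∞, ∞, 22, -∞, -∞, -∞]
  [79, 94, ∞, 13, 65, 15]
  [60, -∞, 52, ∞, 55, 15]
  [-∞, -∞, 80, 68, ∞, 55]
  [40, -∞, 39, 75, 40, ∞]
D(3):
  [∞, 39, 39, 13, 55, 15]
  [22, ∞, 22, 13, 22, 15]
  [79, 94, ∞, 13, 65, 15]
  [60, 52, 52, ∞, 55, 15]
  [79, 80, 80, 68, ∞, 55]
  [40, 39, 39, 75, 40, ∞]
D(4):
  [∞, 39, 39, 13, 55, 15]
  [22, ∞, 22, 13, 22, 15]
  [79, 94, ∞, 13, 65, 15]
  [60, 52, 52, ∞, 55, 15]
  [79, 80, 80, 68, ∞, 55]
  [60, 52, 52, 75, 55, ∞]
D(5):
  [∞, 55, 55, 55, 55, 55]
  [22, ∞, 22, 22, 22, 22]
  [79, 94, ∞, 65, 65, 55]
  [60, 55, 55, ∞, 55, 55]
  [79, 80, 80, 68, ∞, 55]
  [60, 55, 55, 75, 55, ∞]
D(6):
  [∞, 55, 55, 55, 55, 55]
  [22, ∞, 22, 22, 22, 22]
  [79, 94, ∞, 65, 65, 55]
  [60, 55, 55, ∞, 55, 55]
  [79, 80, 80, 68, ∞, 55]
  [60, 55, 55, 75, 55, ∞]
Answer: M*[2][1] = 22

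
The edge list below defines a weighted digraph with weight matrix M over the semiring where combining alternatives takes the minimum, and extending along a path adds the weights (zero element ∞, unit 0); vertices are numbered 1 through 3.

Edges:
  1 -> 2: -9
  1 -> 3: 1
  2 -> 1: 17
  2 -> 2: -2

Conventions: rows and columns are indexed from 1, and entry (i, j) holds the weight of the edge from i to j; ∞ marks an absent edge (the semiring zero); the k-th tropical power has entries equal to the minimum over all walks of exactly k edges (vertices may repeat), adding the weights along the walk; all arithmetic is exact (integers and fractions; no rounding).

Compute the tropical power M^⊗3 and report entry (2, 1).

M^⊗2:
  [8, -11, ∞]
  [15, -4, 18]
  [∞, ∞, ∞]
M^⊗3:
  [6, -13, 9]
  [13, -6, 16]
  [∞, ∞, ∞]
Key observation: the optimum is the walk 2->2->2->1, with weight (-2) + (-2) + 17 = 13.
Optimal value attained by: walk 2->2->2->1.
Answer: (M^⊗3)[2][1] = 13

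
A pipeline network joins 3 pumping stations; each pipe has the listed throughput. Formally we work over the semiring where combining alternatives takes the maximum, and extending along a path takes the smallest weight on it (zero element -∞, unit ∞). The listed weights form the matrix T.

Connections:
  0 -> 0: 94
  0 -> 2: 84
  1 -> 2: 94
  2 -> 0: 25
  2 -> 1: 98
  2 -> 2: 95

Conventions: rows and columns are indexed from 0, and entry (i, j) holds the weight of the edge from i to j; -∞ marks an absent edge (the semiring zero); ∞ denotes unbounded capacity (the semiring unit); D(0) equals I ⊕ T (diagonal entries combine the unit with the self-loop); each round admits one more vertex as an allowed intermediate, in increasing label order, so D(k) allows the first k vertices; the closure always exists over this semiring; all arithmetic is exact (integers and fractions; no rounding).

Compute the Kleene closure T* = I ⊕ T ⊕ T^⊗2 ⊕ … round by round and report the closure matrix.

D(0):
  [∞, -∞, 84]
  [-∞, ∞, 94]
  [25, 98, ∞]
D(1):
  [∞, -∞, 84]
  [-∞, ∞, 94]
  [25, 98, ∞]
D(2):
  [∞, -∞, 84]
  [-∞, ∞, 94]
  [25, 98, ∞]
D(3):
  [∞, 84, 84]
  [25, ∞, 94]
  [25, 98, ∞]
Answer: T* = [[∞, 84, 84], [25, ∞, 94], [25, 98, ∞]]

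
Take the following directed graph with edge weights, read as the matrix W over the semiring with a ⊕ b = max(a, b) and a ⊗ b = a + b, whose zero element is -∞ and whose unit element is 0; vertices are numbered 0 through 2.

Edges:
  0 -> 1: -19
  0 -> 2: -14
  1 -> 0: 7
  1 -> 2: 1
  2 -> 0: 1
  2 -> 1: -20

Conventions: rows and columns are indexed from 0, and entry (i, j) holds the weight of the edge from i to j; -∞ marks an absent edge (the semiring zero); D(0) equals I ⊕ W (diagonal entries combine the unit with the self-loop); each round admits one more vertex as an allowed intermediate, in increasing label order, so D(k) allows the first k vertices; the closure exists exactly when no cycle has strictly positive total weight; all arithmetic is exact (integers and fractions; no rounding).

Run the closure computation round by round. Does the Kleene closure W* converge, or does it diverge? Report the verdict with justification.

D(0):
  [0, -19, -14]
  [7, 0, 1]
  [1, -20, 0]
D(1):
  [0, -19, -14]
  [7, 0, 1]
  [1, -18, 0]
D(2):
  [0, -19, -14]
  [7, 0, 1]
  [1, -18, 0]
D(3):
  [0, -19, -14]
  [7, 0, 1]
  [1, -18, 0]
Key observation: every diagonal entry stays at the unit through all rounds, so no improving cycle exists.
Answer: CONVERGES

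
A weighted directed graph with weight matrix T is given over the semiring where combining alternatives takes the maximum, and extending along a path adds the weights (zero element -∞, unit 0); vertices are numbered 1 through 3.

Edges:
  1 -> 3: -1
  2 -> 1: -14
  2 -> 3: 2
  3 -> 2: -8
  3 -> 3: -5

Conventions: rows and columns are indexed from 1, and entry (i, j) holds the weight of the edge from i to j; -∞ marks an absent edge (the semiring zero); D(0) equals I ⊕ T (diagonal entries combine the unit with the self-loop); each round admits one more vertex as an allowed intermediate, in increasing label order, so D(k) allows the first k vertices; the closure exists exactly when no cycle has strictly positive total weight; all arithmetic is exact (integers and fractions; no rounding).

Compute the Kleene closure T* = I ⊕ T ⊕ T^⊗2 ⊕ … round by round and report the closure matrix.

D(0):
  [0, -∞, -1]
  [-14, 0, 2]
  [-∞, -8, 0]
D(1):
  [0, -∞, -1]
  [-14, 0, 2]
  [-∞, -8, 0]
D(2):
  [0, -∞, -1]
  [-14, 0, 2]
  [-22, -8, 0]
D(3):
  [0, -9, -1]
  [-14, 0, 2]
  [-22, -8, 0]
Answer: T* = [[0, -9, -1], [-14, 0, 2], [-22, -8, 0]]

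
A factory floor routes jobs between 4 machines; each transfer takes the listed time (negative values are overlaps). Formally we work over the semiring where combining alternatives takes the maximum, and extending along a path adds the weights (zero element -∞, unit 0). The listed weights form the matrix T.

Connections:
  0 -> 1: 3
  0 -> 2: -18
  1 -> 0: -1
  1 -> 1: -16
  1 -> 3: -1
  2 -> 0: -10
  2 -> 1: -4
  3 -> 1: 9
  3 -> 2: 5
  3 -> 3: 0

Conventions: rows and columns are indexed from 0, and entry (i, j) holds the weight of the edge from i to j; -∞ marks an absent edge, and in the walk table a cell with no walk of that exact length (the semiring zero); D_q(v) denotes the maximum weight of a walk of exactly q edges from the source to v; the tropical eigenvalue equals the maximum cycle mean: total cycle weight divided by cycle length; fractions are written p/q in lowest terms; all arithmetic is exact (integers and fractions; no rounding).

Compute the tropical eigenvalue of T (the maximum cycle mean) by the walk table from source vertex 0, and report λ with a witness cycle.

q=0: [0, -∞, -∞, -∞]
q=1: [-∞, 3, -18, -∞]
q=2: [2, -13, -∞, 2]
q=3: [-14, 11, 7, 2]
q=4: [10, 11, 7, 10]
Optimal cycle mean attained by: cycle 1->3->1, total (-1) + 9, length 2.
Answer: λ = 4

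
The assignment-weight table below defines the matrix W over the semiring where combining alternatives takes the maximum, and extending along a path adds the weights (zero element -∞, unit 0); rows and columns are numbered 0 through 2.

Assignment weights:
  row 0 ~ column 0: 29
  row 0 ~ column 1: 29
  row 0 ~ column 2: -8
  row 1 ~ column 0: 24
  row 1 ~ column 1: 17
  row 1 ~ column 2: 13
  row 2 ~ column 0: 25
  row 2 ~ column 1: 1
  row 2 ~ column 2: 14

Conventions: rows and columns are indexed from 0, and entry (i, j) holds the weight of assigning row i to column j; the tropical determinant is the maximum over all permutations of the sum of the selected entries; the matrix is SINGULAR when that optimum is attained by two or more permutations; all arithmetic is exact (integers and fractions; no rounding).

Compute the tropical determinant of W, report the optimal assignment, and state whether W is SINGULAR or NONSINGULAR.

σ = (0, 1, 2): 29 + 17 + 14 = 60
σ = (0, 2, 1): 29 + 13 + 1 = 43
σ = (1, 0, 2): 29 + 24 + 14 = 67
σ = (1, 2, 0): 29 + 13 + 25 = 67
σ = (2, 0, 1): (-8) + 24 + 1 = 17
σ = (2, 1, 0): (-8) + 17 + 25 = 34
Optimal value attained by: σ = (1, 0, 2).
Answer: det⊕(W) = 67; verdict: SINGULAR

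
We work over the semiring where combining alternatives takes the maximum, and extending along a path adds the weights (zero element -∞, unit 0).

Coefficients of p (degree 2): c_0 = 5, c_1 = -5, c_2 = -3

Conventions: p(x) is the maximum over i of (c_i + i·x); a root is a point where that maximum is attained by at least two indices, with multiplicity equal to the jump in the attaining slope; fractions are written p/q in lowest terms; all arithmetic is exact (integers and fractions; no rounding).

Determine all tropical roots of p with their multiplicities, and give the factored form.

hull edge (i=0, c=5) to (i=2, c=-3): slope -4, span 2
Factored form: p(x) = -3 ⊗ (x ⊕ 4) ⊗ (x ⊕ 4)
Answer: roots = 4 (mult 2)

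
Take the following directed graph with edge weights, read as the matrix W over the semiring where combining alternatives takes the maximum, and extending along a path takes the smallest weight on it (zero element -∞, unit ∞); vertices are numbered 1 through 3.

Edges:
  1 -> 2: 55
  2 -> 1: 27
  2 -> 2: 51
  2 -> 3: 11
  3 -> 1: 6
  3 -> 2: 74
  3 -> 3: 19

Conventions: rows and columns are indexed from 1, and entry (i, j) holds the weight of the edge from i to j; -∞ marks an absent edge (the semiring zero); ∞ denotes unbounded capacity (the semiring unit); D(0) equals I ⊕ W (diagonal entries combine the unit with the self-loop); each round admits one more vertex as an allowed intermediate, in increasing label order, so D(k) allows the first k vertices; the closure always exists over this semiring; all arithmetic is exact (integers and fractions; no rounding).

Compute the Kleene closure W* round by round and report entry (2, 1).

D(0):
  [∞, 55, -∞]
  [27, ∞, 11]
  [6, 74, ∞]
D(1):
  [∞, 55, -∞]
  [27, ∞, 11]
  [6, 74, ∞]
D(2):
  [∞, 55, 11]
  [27, ∞, 11]
  [27, 74, ∞]
D(3):
  [∞, 55, 11]
  [27, ∞, 11]
  [27, 74, ∞]
Answer: W*[2][1] = 27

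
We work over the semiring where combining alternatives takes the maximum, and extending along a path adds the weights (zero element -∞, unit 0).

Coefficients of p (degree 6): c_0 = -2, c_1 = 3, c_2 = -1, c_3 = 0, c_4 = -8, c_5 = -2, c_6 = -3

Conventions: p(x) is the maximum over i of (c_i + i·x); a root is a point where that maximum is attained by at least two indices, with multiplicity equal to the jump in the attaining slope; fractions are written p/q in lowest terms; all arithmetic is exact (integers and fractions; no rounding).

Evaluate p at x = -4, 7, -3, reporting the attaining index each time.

p(-4) = max(-2+0·(-4)=-2, 3+1·(-4)=-1, -1+2·(-4)=-9, 0+3·(-4)=-12, -8+4·(-4)=-24, -2+5·(-4)=-22, -3+6·(-4)=-27) = -1 (attained by i=1)
p(7) = max(-2+0·7=-2, 3+1·7=10, -1+2·7=13, 0+3·7=21, -8+4·7=20, -2+5·7=33, -3+6·7=39) = 39 (attained by i=6)
p(-3) = max(-2+0·(-3)=-2, 3+1·(-3)=0, -1+2·(-3)=-7, 0+3·(-3)=-9, -8+4·(-3)=-20, -2+5·(-3)=-17, -3+6·(-3)=-21) = 0 (attained by i=1)
Answer: p(-4) = -1; p(7) = 39; p(-3) = 0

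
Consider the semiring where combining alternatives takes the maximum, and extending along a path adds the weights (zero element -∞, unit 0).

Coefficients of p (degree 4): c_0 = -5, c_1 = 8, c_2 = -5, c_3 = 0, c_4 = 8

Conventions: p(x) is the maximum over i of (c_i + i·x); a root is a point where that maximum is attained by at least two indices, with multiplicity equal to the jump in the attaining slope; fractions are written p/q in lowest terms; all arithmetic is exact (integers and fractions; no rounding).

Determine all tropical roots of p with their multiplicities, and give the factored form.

hull edge (i=0, c=-5) to (i=1, c=8): slope 13, span 1
hull edge (i=1, c=8) to (i=4, c=8): slope 0, span 3
Factored form: p(x) = 8 ⊗ (x ⊕ (-13)) ⊗ (x ⊕ 0) ⊗ (x ⊕ 0) ⊗ (x ⊕ 0)
Answer: roots = -13 (mult 1), 0 (mult 3)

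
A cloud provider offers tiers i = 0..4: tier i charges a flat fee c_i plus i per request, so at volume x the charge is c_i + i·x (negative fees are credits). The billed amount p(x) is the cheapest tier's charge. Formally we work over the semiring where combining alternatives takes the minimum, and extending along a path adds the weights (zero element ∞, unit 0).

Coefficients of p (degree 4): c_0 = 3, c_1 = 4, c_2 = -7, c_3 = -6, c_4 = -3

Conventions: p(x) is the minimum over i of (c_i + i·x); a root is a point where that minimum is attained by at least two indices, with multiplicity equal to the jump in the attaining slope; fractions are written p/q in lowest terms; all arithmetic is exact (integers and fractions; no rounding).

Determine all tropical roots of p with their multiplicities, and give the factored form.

hull edge (i=0, c=3) to (i=2, c=-7): slope -5, span 2
hull edge (i=2, c=-7) to (i=3, c=-6): slope 1, span 1
hull edge (i=3, c=-6) to (i=4, c=-3): slope 3, span 1
Factored form: p(x) = -3 ⊗ (x ⊕ (-3)) ⊗ (x ⊕ (-1)) ⊗ (x ⊕ 5) ⊗ (x ⊕ 5)
Answer: roots = -3 (mult 1), -1 (mult 1), 5 (mult 2)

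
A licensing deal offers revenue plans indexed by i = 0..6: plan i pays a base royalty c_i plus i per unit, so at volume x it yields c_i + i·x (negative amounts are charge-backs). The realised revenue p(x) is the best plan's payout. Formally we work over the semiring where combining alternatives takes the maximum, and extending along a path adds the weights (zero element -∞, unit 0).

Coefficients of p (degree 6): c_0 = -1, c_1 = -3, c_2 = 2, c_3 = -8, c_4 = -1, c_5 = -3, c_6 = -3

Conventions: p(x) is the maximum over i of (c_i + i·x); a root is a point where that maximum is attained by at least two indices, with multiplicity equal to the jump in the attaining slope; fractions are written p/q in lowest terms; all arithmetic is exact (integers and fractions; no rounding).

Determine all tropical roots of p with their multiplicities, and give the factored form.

hull edge (i=0, c=-1) to (i=2, c=2): slope 3/2, span 2
hull edge (i=2, c=2) to (i=6, c=-3): slope -5/4, span 4
Factored form: p(x) = -3 ⊗ (x ⊕ (-3/2)) ⊗ (x ⊕ (-3/2)) ⊗ (x ⊕ 5/4) ⊗ (x ⊕ 5/4) ⊗ (x ⊕ 5/4) ⊗ (x ⊕ 5/4)
Answer: roots = -3/2 (mult 2), 5/4 (mult 4)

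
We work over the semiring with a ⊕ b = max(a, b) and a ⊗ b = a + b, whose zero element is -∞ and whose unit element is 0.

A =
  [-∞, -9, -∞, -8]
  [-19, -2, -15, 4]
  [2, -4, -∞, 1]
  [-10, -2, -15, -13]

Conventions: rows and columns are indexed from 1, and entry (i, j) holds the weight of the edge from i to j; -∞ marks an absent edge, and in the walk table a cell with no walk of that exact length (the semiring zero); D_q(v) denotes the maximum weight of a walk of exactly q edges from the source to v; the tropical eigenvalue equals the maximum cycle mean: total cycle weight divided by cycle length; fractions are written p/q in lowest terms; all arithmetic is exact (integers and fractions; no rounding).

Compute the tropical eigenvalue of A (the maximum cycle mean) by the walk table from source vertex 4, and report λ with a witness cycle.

q=0: [-∞, -∞, -∞, 0]
q=1: [-10, -2, -15, -13]
q=2: [-13, -4, -17, 2]
q=3: [-8, 0, -13, 0]
q=4: [-10, -2, -15, 4]
Optimal cycle mean attained by: cycle 2->4->2, total 4 + (-2), length 2.
Answer: λ = 1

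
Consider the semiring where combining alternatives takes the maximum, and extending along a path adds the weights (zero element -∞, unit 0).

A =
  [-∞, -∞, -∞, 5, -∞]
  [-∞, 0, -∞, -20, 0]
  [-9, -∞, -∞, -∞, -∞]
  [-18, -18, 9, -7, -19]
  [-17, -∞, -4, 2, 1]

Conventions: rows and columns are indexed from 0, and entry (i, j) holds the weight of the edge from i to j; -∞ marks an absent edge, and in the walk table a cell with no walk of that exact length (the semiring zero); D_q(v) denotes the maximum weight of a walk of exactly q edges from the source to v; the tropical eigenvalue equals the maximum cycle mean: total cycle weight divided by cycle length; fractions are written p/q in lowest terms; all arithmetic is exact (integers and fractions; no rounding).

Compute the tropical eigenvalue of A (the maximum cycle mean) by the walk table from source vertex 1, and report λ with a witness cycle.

q=0: [-∞, 0, -∞, -∞, -∞]
q=1: [-∞, 0, -∞, -20, 0]
q=2: [-17, 0, -4, 2, 1]
q=3: [-13, 0, 11, 3, 2]
q=4: [2, 0, 12, 4, 3]
q=5: [3, 0, 13, 7, 4]
Optimal cycle mean attained by: cycle 0->3->2->0, total 5 + 9 + (-9), length 3.
Answer: λ = 5/3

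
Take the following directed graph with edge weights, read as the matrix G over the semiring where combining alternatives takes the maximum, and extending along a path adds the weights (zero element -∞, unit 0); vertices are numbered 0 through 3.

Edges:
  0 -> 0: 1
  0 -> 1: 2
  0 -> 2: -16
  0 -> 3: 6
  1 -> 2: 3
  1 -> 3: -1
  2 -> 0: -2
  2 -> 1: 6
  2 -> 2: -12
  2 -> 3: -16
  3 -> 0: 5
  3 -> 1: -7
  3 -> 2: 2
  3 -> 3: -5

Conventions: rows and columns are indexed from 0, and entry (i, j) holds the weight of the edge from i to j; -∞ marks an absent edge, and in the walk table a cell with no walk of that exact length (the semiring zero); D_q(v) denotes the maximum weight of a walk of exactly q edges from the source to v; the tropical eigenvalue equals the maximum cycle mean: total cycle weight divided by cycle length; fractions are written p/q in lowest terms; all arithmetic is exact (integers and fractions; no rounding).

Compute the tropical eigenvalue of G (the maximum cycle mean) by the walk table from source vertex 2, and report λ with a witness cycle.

q=0: [-∞, -∞, 0, -∞]
q=1: [-2, 6, -12, -16]
q=2: [-1, 0, 9, 5]
q=3: [10, 15, 7, 5]
q=4: [11, 13, 18, 16]
Optimal cycle mean attained by: cycle 0->3->0, total 6 + 5, length 2.
Answer: λ = 11/2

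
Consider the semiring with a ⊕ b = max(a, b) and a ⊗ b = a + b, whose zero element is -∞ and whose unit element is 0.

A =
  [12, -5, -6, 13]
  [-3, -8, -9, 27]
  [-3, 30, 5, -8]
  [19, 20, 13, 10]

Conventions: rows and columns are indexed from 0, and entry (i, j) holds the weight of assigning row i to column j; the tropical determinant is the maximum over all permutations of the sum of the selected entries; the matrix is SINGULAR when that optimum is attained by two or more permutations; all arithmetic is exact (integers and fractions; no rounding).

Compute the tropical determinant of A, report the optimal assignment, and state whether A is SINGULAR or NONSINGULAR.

σ = (0, 1, 2, 3): 12 + (-8) + 5 + 10 = 19
σ = (0, 1, 3, 2): 12 + (-8) + (-8) + 13 = 9
σ = (0, 2, 1, 3): 12 + (-9) + 30 + 10 = 43
σ = (0, 2, 3, 1): 12 + (-9) + (-8) + 20 = 15
σ = (0, 3, 1, 2): 12 + 27 + 30 + 13 = 82
σ = (0, 3, 2, 1): 12 + 27 + 5 + 20 = 64
σ = (1, 0, 2, 3): (-5) + (-3) + 5 + 10 = 7
σ = (1, 0, 3, 2): (-5) + (-3) + (-8) + 13 = -3
σ = (1, 2, 0, 3): (-5) + (-9) + (-3) + 10 = -7
σ = (1, 2, 3, 0): (-5) + (-9) + (-8) + 19 = -3
σ = (1, 3, 0, 2): (-5) + 27 + (-3) + 13 = 32
σ = (1, 3, 2, 0): (-5) + 27 + 5 + 19 = 46
σ = (2, 0, 1, 3): (-6) + (-3) + 30 + 10 = 31
σ = (2, 0, 3, 1): (-6) + (-3) + (-8) + 20 = 3
σ = (2, 1, 0, 3): (-6) + (-8) + (-3) + 10 = -7
σ = (2, 1, 3, 0): (-6) + (-8) + (-8) + 19 = -3
σ = (2, 3, 0, 1): (-6) + 27 + (-3) + 20 = 38
σ = (2, 3, 1, 0): (-6) + 27 + 30 + 19 = 70
σ = (3, 0, 1, 2): 13 + (-3) + 30 + 13 = 53
σ = (3, 0, 2, 1): 13 + (-3) + 5 + 20 = 35
σ = (3, 1, 0, 2): 13 + (-8) + (-3) + 13 = 15
σ = (3, 1, 2, 0): 13 + (-8) + 5 + 19 = 29
σ = (3, 2, 0, 1): 13 + (-9) + (-3) + 20 = 21
σ = (3, 2, 1, 0): 13 + (-9) + 30 + 19 = 53
Optimal value attained by: σ = (0, 3, 1, 2).
Answer: det⊕(A) = 82; verdict: NONSINGULAR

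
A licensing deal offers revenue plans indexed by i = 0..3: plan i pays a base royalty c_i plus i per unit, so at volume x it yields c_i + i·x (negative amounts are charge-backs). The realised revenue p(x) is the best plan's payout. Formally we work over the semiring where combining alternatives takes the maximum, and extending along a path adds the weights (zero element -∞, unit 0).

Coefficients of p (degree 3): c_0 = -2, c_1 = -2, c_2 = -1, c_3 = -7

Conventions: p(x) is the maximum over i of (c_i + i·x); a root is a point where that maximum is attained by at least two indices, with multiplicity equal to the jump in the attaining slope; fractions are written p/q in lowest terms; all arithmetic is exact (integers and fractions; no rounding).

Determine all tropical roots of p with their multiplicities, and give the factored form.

hull edge (i=0, c=-2) to (i=2, c=-1): slope 1/2, span 2
hull edge (i=2, c=-1) to (i=3, c=-7): slope -6, span 1
Factored form: p(x) = -7 ⊗ (x ⊕ (-1/2)) ⊗ (x ⊕ (-1/2)) ⊗ (x ⊕ 6)
Answer: roots = -1/2 (mult 2), 6 (mult 1)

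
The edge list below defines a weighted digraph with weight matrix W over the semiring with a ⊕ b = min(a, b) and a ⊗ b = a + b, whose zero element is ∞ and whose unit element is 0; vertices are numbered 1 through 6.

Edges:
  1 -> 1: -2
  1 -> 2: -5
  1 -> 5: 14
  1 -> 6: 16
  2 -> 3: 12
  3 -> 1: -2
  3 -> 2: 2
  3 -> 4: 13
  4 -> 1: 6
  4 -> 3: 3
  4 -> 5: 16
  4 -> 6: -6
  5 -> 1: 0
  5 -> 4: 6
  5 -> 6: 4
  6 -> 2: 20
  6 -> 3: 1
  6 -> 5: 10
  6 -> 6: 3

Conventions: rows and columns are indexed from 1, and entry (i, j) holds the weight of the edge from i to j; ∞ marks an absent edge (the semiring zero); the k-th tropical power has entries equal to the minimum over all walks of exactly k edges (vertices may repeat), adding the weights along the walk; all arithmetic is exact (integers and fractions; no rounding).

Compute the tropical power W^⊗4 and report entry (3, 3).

W^⊗2:
  [-4, -7, 7, 20, 12, 14]
  [10, 14, ∞, 25, ∞, ∞]
  [-4, -7, 14, ∞, 12, 7]
  [1, 1, -5, 16, 4, -3]
  [-2, -5, 5, ∞, 14, 0]
  [-1, 3, 4, 14, 13, 6]
W^⊗3:
  [-6, -9, 5, 18, 10, 12]
  [8, 5, 26, ∞, 24, 19]
  [-6, -9, 5, 18, 10, 10]
  [-7, -4, -2, 8, 7, 0]
  [-4, -7, 1, 18, 10, 3]
  [-3, -6, 7, 17, 13, 8]
W^⊗4:
  [-8, -11, 3, 16, 8, 10]
  [6, 3, 17, 30, 22, 22]
  [-8, -11, 3, 16, 8, 10]
  [-9, -12, 1, 11, 7, 2]
  [-6, -9, 4, 14, 10, 6]
  [-5, -8, 6, 19, 11, 11]
Key observation: the optimum is the walk 3->1->1->2->3, with weight (-2) + (-2) + (-5) + 12 = 3.
Optimal value attained by: walk 3->1->1->2->3.
Answer: (W^⊗4)[3][3] = 3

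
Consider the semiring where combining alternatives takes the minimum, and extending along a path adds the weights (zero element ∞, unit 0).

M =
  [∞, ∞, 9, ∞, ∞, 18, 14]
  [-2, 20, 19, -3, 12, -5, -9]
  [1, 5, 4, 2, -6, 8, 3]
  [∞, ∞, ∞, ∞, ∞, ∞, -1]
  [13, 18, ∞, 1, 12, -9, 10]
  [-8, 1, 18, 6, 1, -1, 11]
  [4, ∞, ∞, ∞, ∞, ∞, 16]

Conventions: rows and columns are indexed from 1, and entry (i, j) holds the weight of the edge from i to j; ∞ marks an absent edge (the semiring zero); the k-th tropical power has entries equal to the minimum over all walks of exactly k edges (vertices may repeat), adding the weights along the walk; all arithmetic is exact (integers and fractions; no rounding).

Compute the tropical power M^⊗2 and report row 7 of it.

M^⊗2:
  [10, 14, 13, 11, 3, 17, 12]
  [-13, -4, 7, 1, -4, -6, -4]
  [0, 9, 8, -5, -2, -15, -4]
  [3, ∞, ∞, ∞, ∞, ∞, 15]
  [-17, -8, 9, -3, -8, -10, 0]
  [-9, 0, 1, -2, 0, -8, -8]
  [20, ∞, 13, ∞, ∞, 22, 18]
Answer: row 7 of M^⊗2 = [20, ∞, 13, ∞, ∞, 22, 18]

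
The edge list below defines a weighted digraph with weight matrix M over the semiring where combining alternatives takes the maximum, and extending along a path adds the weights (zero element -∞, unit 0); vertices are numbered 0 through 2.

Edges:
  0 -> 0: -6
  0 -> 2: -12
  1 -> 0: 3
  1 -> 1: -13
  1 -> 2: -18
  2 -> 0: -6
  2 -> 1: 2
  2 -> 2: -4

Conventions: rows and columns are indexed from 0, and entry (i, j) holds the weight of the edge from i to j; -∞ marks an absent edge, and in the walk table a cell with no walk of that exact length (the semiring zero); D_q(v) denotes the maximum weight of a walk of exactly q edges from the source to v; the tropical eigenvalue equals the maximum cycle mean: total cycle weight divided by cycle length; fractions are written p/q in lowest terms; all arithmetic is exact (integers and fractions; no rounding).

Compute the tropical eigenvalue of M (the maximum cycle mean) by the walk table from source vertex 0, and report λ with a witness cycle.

q=0: [0, -∞, -∞]
q=1: [-6, -∞, -12]
q=2: [-12, -10, -16]
q=3: [-7, -14, -20]
Optimal cycle mean attained by: cycle 0->2->1->0, total (-12) + 2 + 3, length 3.
Answer: λ = -7/3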